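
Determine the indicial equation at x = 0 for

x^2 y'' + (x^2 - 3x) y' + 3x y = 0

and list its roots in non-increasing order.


Divide by x^2 to reach normal form y'' + P_1(x) y' + P_2(x) y = 0 with P_1(x) = 1 - 3/x and P_2(x) = 3/x.
x = 0 is a singular point because the y'-coefficient 1 - 3/x has a pole at x = 0 and the y-coefficient 3/x has a pole at x = 0.
It is a regular singular point because x P_1(x) = p(x) = x - 3 and x^2 P_2(x) = q(x) = 3x are polynomials, hence analytic at x = 0.
p(0) = -3,  q(0) = 0.
Indicial equation: r(r-1) + p(0) r + q(0) = 0, i.e. r^2 + (p(0) - 1) r + q(0) = 0, i.e. r^2 - 4 r = 0.
Discriminant: (-4)^2 - 4(0) = 16, so r = (4 ± 4)/2.
Solving: r_1 = 4, r_2 = 0.

indicial: r^2 - 4 r = 0; roots r_1 = 4, r_2 = 0


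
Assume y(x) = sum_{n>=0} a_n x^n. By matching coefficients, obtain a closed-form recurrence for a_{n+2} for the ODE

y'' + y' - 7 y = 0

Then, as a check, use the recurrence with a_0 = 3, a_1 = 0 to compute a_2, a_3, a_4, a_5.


Substitute y = sum_n a_n x^n.
y''(x) has coefficient (n+2)(n+1) a_{n+2} at x^n;
y'(x) has coefficient (n+1) a_{n+1} at x^n;
-7 y(x) has coefficient -7 a_n at x^n.
Matching x^n: (n+2)(n+1) a_{n+2} + (n+1) a_{n+1} - 7 a_n = 0.
Thus a_{n+2} = [-(n+1) a_{n+1} + 7 a_n] / ((n+1)(n+2)).

Check with a_0 = 3, a_1 = 0 (apply the recurrence for n = 0, 1, 2, 3): a_0 = 3, a_1 = 0, a_2 = 21/2, a_3 = -7/2, a_4 = 7, a_5 = -21/8.

a_(n+2) = [-(n+1) a_(n+1) + 7 a_n] / ((n+1)(n+2)); check: a_0 = 3, a_1 = 0, a_2 = 21/2, a_3 = -7/2, a_4 = 7, a_5 = -21/8


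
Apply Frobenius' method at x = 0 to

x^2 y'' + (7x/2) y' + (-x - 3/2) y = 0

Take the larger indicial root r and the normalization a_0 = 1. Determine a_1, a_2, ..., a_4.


Write in Frobenius form y'' + (p(x)/x) y' + (q(x)/x^2) y = 0:
  p(x) = 7/2,  q(x) = -x - 3/2.
Indicial equation: r(r-1) + (7/2) r + (-3/2) = 0 -> roots r_1 = 1/2, r_2 = -3.
Take r = r_1 = 1/2. Let y(x) = x^r sum_{n>=0} a_n x^n with a_0 = 1.
Substitute y = x^r sum a_n x^n and match x^{r+n}. The recurrence is
  D(n) a_n - 1 a_{n-1} = 0,  where D(n) = (r+n)(r+n-1) + (7/2)(r+n) + (-3/2).
  a_n = 1 / D(n) * a_{n-1}.
Since the indicial polynomial factors as (r - r_1)(r - r_2), D(n) = (r_1 + n - r_1)(r_1 + n - r_2) = n(n + 7/2).
Evaluating step by step (a_0 = 1):
  n = 1: D(1) = 1(1 + 7/2) = 9/2; numerator = 1(1) = 1; a_1 = (1)/(9/2) = 2/9
  n = 2: D(2) = 2(2 + 7/2) = 11; numerator = 1(2/9) = 2/9; a_2 = (2/9)/(11) = 2/99
  n = 3: D(3) = 3(3 + 7/2) = 39/2; numerator = 1(2/99) = 2/99; a_3 = (2/99)/(39/2) = 4/3861
  n = 4: D(4) = 4(4 + 7/2) = 30; numerator = 1(4/3861) = 4/3861; a_4 = (4/3861)/(30) = 2/57915

r = 1/2; a_0 = 1; a_1 = 2/9; a_2 = 2/99; a_3 = 4/3861; a_4 = 2/57915


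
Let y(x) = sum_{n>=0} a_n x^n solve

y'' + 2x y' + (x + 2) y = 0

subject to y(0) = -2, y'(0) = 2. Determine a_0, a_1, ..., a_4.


Ansatz: y(x) = sum_{n>=0} a_n x^n, so y'(x) = sum_{n>=1} n a_n x^(n-1) and y''(x) = sum_{n>=2} n(n-1) a_n x^(n-2).
Substitute into P(x) y'' + Q(x) y' + R(x) y = 0 with P(x) = 1, Q(x) = 2x, R(x) = x + 2, and match powers of x.
Initial conditions: a_0 = -2, a_1 = 2.
Setting the coefficient of each power of x to zero and solving order by order (substituting the coefficients already found):
  x^0: 2 a_2 + 2 a_0 = 0  ->  2 a_2 = -2 a_0 = 4  ->  a_2 = 2
  x^1: 6 a_3 + 4 a_1 + a_0 = 0  ->  6 a_3 = -4 a_1 - a_0 = -6  ->  a_3 = -1
  x^2: 12 a_4 + 6 a_2 + a_1 = 0  ->  12 a_4 = -6 a_2 - a_1 = -14  ->  a_4 = -7/6
Truncated series: y(x) = -2 + 2 x + 2 x^2 - x^3 - (7/6) x^4 + O(x^5).

a_0 = -2; a_1 = 2; a_2 = 2; a_3 = -1; a_4 = -7/6


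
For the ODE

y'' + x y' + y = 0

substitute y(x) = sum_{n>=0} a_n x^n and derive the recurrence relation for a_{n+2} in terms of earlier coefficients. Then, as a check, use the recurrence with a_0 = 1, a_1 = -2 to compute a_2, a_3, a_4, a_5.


Substitute y = sum_n a_n x^n.
y''(x) has coefficient (n+2)(n+1) a_{n+2} at x^n;
x y'(x) has coefficient n a_n at x^n (shift);
y(x) has coefficient 1 a_n at x^n.
Matching x^n: (n+2)(n+1) a_{n+2} + (n + 1) a_n = 0.
Thus a_{n+2} = (-n - 1) / ((n+1)(n+2)) * a_n.

Check with a_0 = 1, a_1 = -2 (apply the recurrence for n = 0, 1, 2, 3): a_0 = 1, a_1 = -2, a_2 = -1/2, a_3 = 2/3, a_4 = 1/8, a_5 = -2/15.

a_(n+2) = (-n - 1) / ((n+1)(n+2)) * a_n; check: a_0 = 1, a_1 = -2, a_2 = -1/2, a_3 = 2/3, a_4 = 1/8, a_5 = -2/15


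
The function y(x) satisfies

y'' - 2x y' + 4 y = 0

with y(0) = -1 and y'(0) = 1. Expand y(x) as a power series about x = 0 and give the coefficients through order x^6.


Ansatz: y(x) = sum_{n>=0} a_n x^n, so y'(x) = sum_{n>=1} n a_n x^(n-1) and y''(x) = sum_{n>=2} n(n-1) a_n x^(n-2).
Substitute into P(x) y'' + Q(x) y' + R(x) y = 0 with P(x) = 1, Q(x) = -2x, R(x) = 4, and match powers of x.
Initial conditions: a_0 = -1, a_1 = 1.
Setting the coefficient of each power of x to zero and solving order by order (substituting the coefficients already found):
  x^0: 2 a_2 + 4 a_0 = 0  ->  2 a_2 = -4 a_0 = 4  ->  a_2 = 2
  x^1: 6 a_3 + 2 a_1 = 0  ->  6 a_3 = -2 a_1 = -2  ->  a_3 = -1/3
  x^2: 12 a_4 = 0  ->  a_4 = 0
  x^3: 20 a_5 - 2 a_3 = 0  ->  20 a_5 = 2 a_3 = -2/3  ->  a_5 = -1/30
  x^4: 30 a_6 - 4 a_4 = 0  ->  30 a_6 = 4 a_4 = 0  ->  a_6 = 0
Truncated series: y(x) = -1 + x + 2 x^2 - (1/3) x^3 - (1/30) x^5 + O(x^7).

a_0 = -1; a_1 = 1; a_2 = 2; a_3 = -1/3; a_4 = 0; a_5 = -1/30; a_6 = 0


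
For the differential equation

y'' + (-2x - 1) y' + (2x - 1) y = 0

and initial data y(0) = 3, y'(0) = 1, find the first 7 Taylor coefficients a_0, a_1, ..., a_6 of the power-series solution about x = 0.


Ansatz: y(x) = sum_{n>=0} a_n x^n, so y'(x) = sum_{n>=1} n a_n x^(n-1) and y''(x) = sum_{n>=2} n(n-1) a_n x^(n-2).
Substitute into P(x) y'' + Q(x) y' + R(x) y = 0 with P(x) = 1, Q(x) = -2x - 1, R(x) = 2x - 1, and match powers of x.
Initial conditions: a_0 = 3, a_1 = 1.
Setting the coefficient of each power of x to zero and solving order by order (substituting the coefficients already found):
  x^0: 2 a_2 - a_1 - a_0 = 0  ->  2 a_2 = a_1 + a_0 = 4  ->  a_2 = 2
  x^1: 6 a_3 - 2 a_2 - 3 a_1 + 2 a_0 = 0  ->  6 a_3 = 2 a_2 + 3 a_1 - 2 a_0 = 1  ->  a_3 = 1/6
  x^2: 12 a_4 - 3 a_3 - 5 a_2 + 2 a_1 = 0  ->  12 a_4 = 3 a_3 + 5 a_2 - 2 a_1 = 17/2  ->  a_4 = 17/24
  x^3: 20 a_5 - 4 a_4 - 7 a_3 + 2 a_2 = 0  ->  20 a_5 = 4 a_4 + 7 a_3 - 2 a_2 = 0  ->  a_5 = 0
  x^4: 30 a_6 - 5 a_5 - 9 a_4 + 2 a_3 = 0  ->  30 a_6 = 5 a_5 + 9 a_4 - 2 a_3 = 145/24  ->  a_6 = 29/144
Truncated series: y(x) = 3 + x + 2 x^2 + (1/6) x^3 + (17/24) x^4 + (29/144) x^6 + O(x^7).

a_0 = 3; a_1 = 1; a_2 = 2; a_3 = 1/6; a_4 = 17/24; a_5 = 0; a_6 = 29/144


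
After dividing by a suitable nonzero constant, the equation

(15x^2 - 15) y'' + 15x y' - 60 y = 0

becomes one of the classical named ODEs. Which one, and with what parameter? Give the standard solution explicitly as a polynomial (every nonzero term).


All three coefficients share the factor -15; dividing through by -15 gives  (1 - x^2) y'' - x y' + 4 y = 0.
This matches the Chebyshev equation (1 - x^2) y'' - x y' + n^2 y = 0 (note the -x y' term, not -2x y') with n^2 = 4, so n = 2; the polynomial solution is T_2(x).
With y = sum_k a_k x^k, matching x^k gives (k+2)(k+1) a_{k+2} = (k^2 - n^2) a_k = (k - 2)(k + 2) a_k. The right side vanishes at k = 2, so the series with the parity of 2 terminates at degree 2.
Standard normalization: leading coefficient of T_n is 2^(n-1), so a_2 = 2^1 = 2. Work downward with a_k = (k+1)(k+2) a_{k+2} / ((k - 2)(k + 2)):
  a_0 = (1)(2)(2) / ((0 - 2)(0 + 2)) = 4/(-4) = -1
Hence T_2(x) = 2 x^2 - 1.

T_2(x); series = 2 x^2 - 1


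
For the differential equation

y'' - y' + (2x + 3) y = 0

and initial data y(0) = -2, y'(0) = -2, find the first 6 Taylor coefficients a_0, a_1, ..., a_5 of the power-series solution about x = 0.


Ansatz: y(x) = sum_{n>=0} a_n x^n, so y'(x) = sum_{n>=1} n a_n x^(n-1) and y''(x) = sum_{n>=2} n(n-1) a_n x^(n-2).
Substitute into P(x) y'' + Q(x) y' + R(x) y = 0 with P(x) = 1, Q(x) = -1, R(x) = 2x + 3, and match powers of x.
Initial conditions: a_0 = -2, a_1 = -2.
Setting the coefficient of each power of x to zero and solving order by order (substituting the coefficients already found):
  x^0: 2 a_2 - a_1 + 3 a_0 = 0  ->  2 a_2 = a_1 - 3 a_0 = 4  ->  a_2 = 2
  x^1: 6 a_3 - 2 a_2 + 3 a_1 + 2 a_0 = 0  ->  6 a_3 = 2 a_2 - 3 a_1 - 2 a_0 = 14  ->  a_3 = 7/3
  x^2: 12 a_4 - 3 a_3 + 3 a_2 + 2 a_1 = 0  ->  12 a_4 = 3 a_3 - 3 a_2 - 2 a_1 = 5  ->  a_4 = 5/12
  x^3: 20 a_5 - 4 a_4 + 3 a_3 + 2 a_2 = 0  ->  20 a_5 = 4 a_4 - 3 a_3 - 2 a_2 = -28/3  ->  a_5 = -7/15
Truncated series: y(x) = -2 - 2 x + 2 x^2 + (7/3) x^3 + (5/12) x^4 - (7/15) x^5 + O(x^6).

a_0 = -2; a_1 = -2; a_2 = 2; a_3 = 7/3; a_4 = 5/12; a_5 = -7/15


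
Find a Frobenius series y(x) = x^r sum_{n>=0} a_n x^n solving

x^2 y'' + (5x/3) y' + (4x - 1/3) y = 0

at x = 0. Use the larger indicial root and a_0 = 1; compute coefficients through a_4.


Write in Frobenius form y'' + (p(x)/x) y' + (q(x)/x^2) y = 0:
  p(x) = 5/3,  q(x) = 4x - 1/3.
Indicial equation: r(r-1) + (5/3) r + (-1/3) = 0 -> roots r_1 = 1/3, r_2 = -1.
Take r = r_1 = 1/3. Let y(x) = x^r sum_{n>=0} a_n x^n with a_0 = 1.
Substitute y = x^r sum a_n x^n and match x^{r+n}. The recurrence is
  D(n) a_n + 4 a_{n-1} = 0,  where D(n) = (r+n)(r+n-1) + (5/3)(r+n) + (-1/3).
  a_n = -4 / D(n) * a_{n-1}.
Since the indicial polynomial factors as (r - r_1)(r - r_2), D(n) = (r_1 + n - r_1)(r_1 + n - r_2) = n(n + 4/3).
Evaluating step by step (a_0 = 1):
  n = 1: D(1) = 1(1 + 4/3) = 7/3; numerator = -4(1) = -4; a_1 = (-4)/(7/3) = -12/7
  n = 2: D(2) = 2(2 + 4/3) = 20/3; numerator = -4(-12/7) = 48/7; a_2 = (48/7)/(20/3) = 36/35
  n = 3: D(3) = 3(3 + 4/3) = 13; numerator = -4(36/35) = -144/35; a_3 = (-144/35)/(13) = -144/455
  n = 4: D(4) = 4(4 + 4/3) = 64/3; numerator = -4(-144/455) = 576/455; a_4 = (576/455)/(64/3) = 27/455

r = 1/3; a_0 = 1; a_1 = -12/7; a_2 = 36/35; a_3 = -144/455; a_4 = 27/455


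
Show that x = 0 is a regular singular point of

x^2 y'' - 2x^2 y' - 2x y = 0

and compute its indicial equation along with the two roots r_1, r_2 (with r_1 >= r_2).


Divide by x^2 to reach normal form y'' + P_1(x) y' + P_2(x) y = 0 with P_1(x) = -2 and P_2(x) = -2/x.
x = 0 is a singular point because the y-coefficient -2/x has a pole at x = 0.
It is a regular singular point because x P_1(x) = p(x) = -2x and x^2 P_2(x) = q(x) = -2x are polynomials, hence analytic at x = 0.
p(0) = 0,  q(0) = 0.
Indicial equation: r(r-1) + p(0) r + q(0) = 0, i.e. r^2 + (p(0) - 1) r + q(0) = 0, i.e. r^2 - 1 r = 0.
Discriminant: (-1)^2 - 4(0) = 1, so r = (1 ± 1)/2.
Solving: r_1 = 1, r_2 = 0.

indicial: r^2 - 1 r = 0; roots r_1 = 1, r_2 = 0


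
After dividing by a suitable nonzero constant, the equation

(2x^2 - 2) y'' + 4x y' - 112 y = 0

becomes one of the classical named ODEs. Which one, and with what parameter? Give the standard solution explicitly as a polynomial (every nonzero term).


All three coefficients share the factor -2; dividing through by -2 gives  (1 - x^2) y'' - 2x y' + 56 y = 0.
This matches the Legendre equation (1 - x^2) y'' - 2x y' + n(n+1) y = 0 (note the -2x y' term) with n(n+1) = 56, so n = 7; the polynomial solution is P_7(x).
With y = sum_k a_k x^k, matching x^k gives (k+2)(k+1) a_{k+2} = [k(k+1) - n(n+1)] a_k = (k - 7)(k + 8) a_k. The right side vanishes at k = 7, so the series with the parity of 7 terminates at degree 7.
Standard normalization (P_n(1) = 1): leading coefficient (2n)!/(2^n (n!)^2) = 87178291200/(128*25401600) = 429/16, so a_7 = 429/16. Work downward with a_k = (k+1)(k+2) a_{k+2} / ((k - 7)(k + 8)):
  a_5 = (6)(7)(429/16) / ((5 - 7)(5 + 8)) = (9009/8)/(-26) = -693/16
  a_3 = (4)(5)(-693/16) / ((3 - 7)(3 + 8)) = (-3465/4)/(-44) = 315/16
  a_1 = (2)(3)(315/16) / ((1 - 7)(1 + 8)) = (945/8)/(-54) = -35/16
Hence P_7(x) = 429 x^7/16 - 693 x^5/16 + 315 x^3/16 - 35 x/16.

P_7(x); series = 429 x^7/16 - 693 x^5/16 + 315 x^3/16 - 35 x/16


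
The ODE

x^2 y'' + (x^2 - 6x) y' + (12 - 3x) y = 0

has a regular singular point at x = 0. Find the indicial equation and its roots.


Divide by x^2 to reach normal form y'' + P_1(x) y' + P_2(x) y = 0 with P_1(x) = 1 - 6/x and P_2(x) = -3/x + 12/x^2.
x = 0 is a singular point because the y'-coefficient 1 - 6/x has a pole at x = 0 and the y-coefficient -3/x + 12/x^2 has a pole at x = 0.
It is a regular singular point because x P_1(x) = p(x) = x - 6 and x^2 P_2(x) = q(x) = 12 - 3x are polynomials, hence analytic at x = 0.
p(0) = -6,  q(0) = 12.
Indicial equation: r(r-1) + p(0) r + q(0) = 0, i.e. r^2 + (p(0) - 1) r + q(0) = 0, i.e. r^2 - 7 r + 12 = 0.
Discriminant: (-7)^2 - 4(12) = 1, so r = (7 ± 1)/2.
Solving: r_1 = 4, r_2 = 3.

indicial: r^2 - 7 r + 12 = 0; roots r_1 = 4, r_2 = 3


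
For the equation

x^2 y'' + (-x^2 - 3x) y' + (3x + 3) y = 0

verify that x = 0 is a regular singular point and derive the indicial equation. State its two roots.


Divide by x^2 to reach normal form y'' + P_1(x) y' + P_2(x) y = 0 with P_1(x) = -1 - 3/x and P_2(x) = 3/x + 3/x^2.
x = 0 is a singular point because the y'-coefficient -1 - 3/x has a pole at x = 0 and the y-coefficient 3/x + 3/x^2 has a pole at x = 0.
It is a regular singular point because x P_1(x) = p(x) = -x - 3 and x^2 P_2(x) = q(x) = 3x + 3 are polynomials, hence analytic at x = 0.
p(0) = -3,  q(0) = 3.
Indicial equation: r(r-1) + p(0) r + q(0) = 0, i.e. r^2 + (p(0) - 1) r + q(0) = 0, i.e. r^2 - 4 r + 3 = 0.
Discriminant: (-4)^2 - 4(3) = 4, so r = (4 ± 2)/2.
Solving: r_1 = 3, r_2 = 1.

indicial: r^2 - 4 r + 3 = 0; roots r_1 = 3, r_2 = 1


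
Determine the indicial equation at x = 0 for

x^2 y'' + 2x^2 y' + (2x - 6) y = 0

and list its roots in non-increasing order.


Divide by x^2 to reach normal form y'' + P_1(x) y' + P_2(x) y = 0 with P_1(x) = 2 and P_2(x) = 2/x - 6/x^2.
x = 0 is a singular point because the y-coefficient 2/x - 6/x^2 has a pole at x = 0.
It is a regular singular point because x P_1(x) = p(x) = 2x and x^2 P_2(x) = q(x) = 2x - 6 are polynomials, hence analytic at x = 0.
p(0) = 0,  q(0) = -6.
Indicial equation: r(r-1) + p(0) r + q(0) = 0, i.e. r^2 + (p(0) - 1) r + q(0) = 0, i.e. r^2 - 1 r - 6 = 0.
Discriminant: (-1)^2 - 4(-6) = 25, so r = (1 ± 5)/2.
Solving: r_1 = 3, r_2 = -2.

indicial: r^2 - 1 r - 6 = 0; roots r_1 = 3, r_2 = -2


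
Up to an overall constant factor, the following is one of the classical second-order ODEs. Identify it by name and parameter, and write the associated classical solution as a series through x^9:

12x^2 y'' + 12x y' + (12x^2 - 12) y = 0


All three coefficients share the factor 12; dividing through by 12 gives  x^2 y'' + x y' + (x^2 - 1) y = 0.
This matches the Bessel equation x^2 y'' + x y' + (x^2 - nu^2) y = 0 with nu^2 = 1, so nu = 1; the solution bounded at x = 0 is J_1(x).
Frobenius at x = 0: indicial roots ±nu; for r = nu the recurrence k(k + 2nu) c_k = -c_{k-2} gives the standard series J_nu(x) = sum_{k>=0} (-1)^k / (k! (k+nu)!) (x/2)^(2k+nu). Evaluate the first 5 terms:
  k = 0: (-1)^0 / (0! * 1! * 2^1) x^1 = 1/(1*1*2) x^1 = (1/2) x^1
  k = 1: (-1)^1 / (1! * 2! * 2^3) x^3 = -1/(1*2*8) x^3 = (-1/16) x^3
  k = 2: (-1)^2 / (2! * 3! * 2^5) x^5 = 1/(2*6*32) x^5 = (1/384) x^5
  k = 3: (-1)^3 / (3! * 4! * 2^7) x^7 = -1/(6*24*128) x^7 = (-1/18432) x^7
  k = 4: (-1)^4 / (4! * 5! * 2^9) x^9 = 1/(24*120*512) x^9 = (1/1474560) x^9
Hence J_1(x) = x^9/1474560 - x^7/18432 + x^5/384 - x^3/16 + x/2 + ....

J_1(x); series = x^9/1474560 - x^7/18432 + x^5/384 - x^3/16 + x/2


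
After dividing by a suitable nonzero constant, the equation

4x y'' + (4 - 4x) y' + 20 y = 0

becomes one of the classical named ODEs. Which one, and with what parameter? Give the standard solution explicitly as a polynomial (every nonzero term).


All three coefficients share the factor 4; dividing through by 4 gives  x y'' + (1 - x) y' + 5 y = 0.
This matches the Laguerre equation x y'' + (1 - x) y' + n y = 0 with n = 5; the polynomial solution is L_5(x).
With y = sum_k a_k x^k, matching x^k gives (k+1)k a_{k+1} + (k+1) a_{k+1} - k a_k + n a_k = 0, i.e. (k+1)^2 a_{k+1} = (k - n) a_k = (k - 5) a_k. The right side vanishes at k = 5, so the series terminates at degree 5.
Standard normalization L_n(0) = 1 gives a_0 = 1. Work upward with a_{k+1} = (k - 5) a_k / (k+1)^2:
  a_1 = (0 - 5)(1) / 1^2 = -5/1 = -5
  a_2 = (1 - 5)(-5) / 2^2 = 20/4 = 5
  a_3 = (2 - 5)(5) / 3^2 = -15/9 = -5/3
  a_4 = (3 - 5)(-5/3) / 4^2 = (10/3)/16 = 5/24
  a_5 = (4 - 5)(5/24) / 5^2 = (-5/24)/25 = -1/120
Hence L_5(x) = -x^5/120 + 5 x^4/24 - 5 x^3/3 + 5 x^2 - 5 x + 1.

L_5(x); series = -x^5/120 + 5 x^4/24 - 5 x^3/3 + 5 x^2 - 5 x + 1


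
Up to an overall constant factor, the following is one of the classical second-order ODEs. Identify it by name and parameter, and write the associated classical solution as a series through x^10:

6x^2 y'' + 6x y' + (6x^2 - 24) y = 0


All three coefficients share the factor 6; dividing through by 6 gives  x^2 y'' + x y' + (x^2 - 4) y = 0.
This matches the Bessel equation x^2 y'' + x y' + (x^2 - nu^2) y = 0 with nu^2 = 4, so nu = 2; the solution bounded at x = 0 is J_2(x).
Frobenius at x = 0: indicial roots ±nu; for r = nu the recurrence k(k + 2nu) c_k = -c_{k-2} gives the standard series J_nu(x) = sum_{k>=0} (-1)^k / (k! (k+nu)!) (x/2)^(2k+nu). Evaluate the first 5 terms:
  k = 0: (-1)^0 / (0! * 2! * 2^2) x^2 = 1/(1*2*4) x^2 = (1/8) x^2
  k = 1: (-1)^1 / (1! * 3! * 2^4) x^4 = -1/(1*6*16) x^4 = (-1/96) x^4
  k = 2: (-1)^2 / (2! * 4! * 2^6) x^6 = 1/(2*24*64) x^6 = (1/3072) x^6
  k = 3: (-1)^3 / (3! * 5! * 2^8) x^8 = -1/(6*120*256) x^8 = (-1/184320) x^8
  k = 4: (-1)^4 / (4! * 6! * 2^10) x^10 = 1/(24*720*1024) x^10 = (1/17694720) x^10
Hence J_2(x) = x^10/17694720 - x^8/184320 + x^6/3072 - x^4/96 + x^2/8 + ....

J_2(x); series = x^10/17694720 - x^8/184320 + x^6/3072 - x^4/96 + x^2/8


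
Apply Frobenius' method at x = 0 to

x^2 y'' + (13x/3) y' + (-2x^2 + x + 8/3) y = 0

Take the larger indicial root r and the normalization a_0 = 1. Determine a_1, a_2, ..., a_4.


Write in Frobenius form y'' + (p(x)/x) y' + (q(x)/x^2) y = 0:
  p(x) = 13/3,  q(x) = -2x^2 + x + 8/3.
Indicial equation: r(r-1) + (13/3) r + (8/3) = 0 -> roots r_1 = -4/3, r_2 = -2.
Take r = r_1 = -4/3. Let y(x) = x^r sum_{n>=0} a_n x^n with a_0 = 1.
Substitute y = x^r sum a_n x^n and match x^{r+n}. The recurrence is
  D(n) a_n + 1 a_{n-1} - 2 a_{n-2} = 0,  where D(n) = (r+n)(r+n-1) + (13/3)(r+n) + (8/3).
  a_n = [-1 a_{n-1} + 2 a_{n-2}] / D(n).
Since the indicial polynomial factors as (r - r_1)(r - r_2), D(n) = (r_1 + n - r_1)(r_1 + n - r_2) = n(n + 2/3).
Evaluating step by step (a_0 = 1):
  n = 1: D(1) = 1(1 + 2/3) = 5/3; numerator = -1(1) = -1; a_1 = (-1)/(5/3) = -3/5
  n = 2: D(2) = 2(2 + 2/3) = 16/3; numerator = -1(-3/5) + 2(1) = 13/5; a_2 = (13/5)/(16/3) = 39/80
  n = 3: D(3) = 3(3 + 2/3) = 11; numerator = -1(39/80) + 2(-3/5) = -27/16; a_3 = (-27/16)/(11) = -27/176
  n = 4: D(4) = 4(4 + 2/3) = 56/3; numerator = -1(-27/176) + 2(39/80) = 993/880; a_4 = (993/880)/(56/3) = 2979/49280

r = -4/3; a_0 = 1; a_1 = -3/5; a_2 = 39/80; a_3 = -27/176; a_4 = 2979/49280


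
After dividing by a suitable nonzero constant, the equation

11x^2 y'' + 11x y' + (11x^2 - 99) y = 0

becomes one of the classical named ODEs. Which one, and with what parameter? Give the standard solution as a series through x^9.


All three coefficients share the factor 11; dividing through by 11 gives  x^2 y'' + x y' + (x^2 - 9) y = 0.
This matches the Bessel equation x^2 y'' + x y' + (x^2 - nu^2) y = 0 with nu^2 = 9, so nu = 3; the solution bounded at x = 0 is J_3(x).
Frobenius at x = 0: indicial roots ±nu; for r = nu the recurrence k(k + 2nu) c_k = -c_{k-2} gives the standard series J_nu(x) = sum_{k>=0} (-1)^k / (k! (k+nu)!) (x/2)^(2k+nu). Evaluate the first 4 terms:
  k = 0: (-1)^0 / (0! * 3! * 2^3) x^3 = 1/(1*6*8) x^3 = (1/48) x^3
  k = 1: (-1)^1 / (1! * 4! * 2^5) x^5 = -1/(1*24*32) x^5 = (-1/768) x^5
  k = 2: (-1)^2 / (2! * 5! * 2^7) x^7 = 1/(2*120*128) x^7 = (1/30720) x^7
  k = 3: (-1)^3 / (3! * 6! * 2^9) x^9 = -1/(6*720*512) x^9 = (-1/2211840) x^9
Hence J_3(x) = -x^9/2211840 + x^7/30720 - x^5/768 + x^3/48 + ....

J_3(x); series = -x^9/2211840 + x^7/30720 - x^5/768 + x^3/48


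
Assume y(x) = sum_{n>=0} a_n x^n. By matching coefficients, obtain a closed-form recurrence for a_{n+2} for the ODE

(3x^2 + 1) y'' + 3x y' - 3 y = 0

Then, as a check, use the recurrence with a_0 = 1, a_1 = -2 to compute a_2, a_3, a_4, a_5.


Substitute y = sum_n a_n x^n.
(1 + 3 x^2) y'' contributes (n+2)(n+1) a_{n+2} + 3 n(n-1) a_n at x^n.
3 x y'(x) contributes 3 n a_n at x^n.
-3 y(x) contributes -3 a_n at x^n.
Matching x^n: (n+2)(n+1) a_{n+2} + (3 n(n-1) + 3 n - 3) a_n = 0.
Thus a_{n+2} = (-3 n(n-1) - 3 n + 3) / ((n+1)(n+2)) * a_n.

Check with a_0 = 1, a_1 = -2 (apply the recurrence for n = 0, 1, 2, 3): a_0 = 1, a_1 = -2, a_2 = 3/2, a_3 = 0, a_4 = -9/8, a_5 = 0.

a_(n+2) = (-3 n(n-1) - 3 n + 3) / ((n+1)(n+2)) * a_n; check: a_0 = 1, a_1 = -2, a_2 = 3/2, a_3 = 0, a_4 = -9/8, a_5 = 0


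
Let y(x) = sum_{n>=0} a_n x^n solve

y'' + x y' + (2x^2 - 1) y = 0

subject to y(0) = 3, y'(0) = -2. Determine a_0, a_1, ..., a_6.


Ansatz: y(x) = sum_{n>=0} a_n x^n, so y'(x) = sum_{n>=1} n a_n x^(n-1) and y''(x) = sum_{n>=2} n(n-1) a_n x^(n-2).
Substitute into P(x) y'' + Q(x) y' + R(x) y = 0 with P(x) = 1, Q(x) = x, R(x) = 2x^2 - 1, and match powers of x.
Initial conditions: a_0 = 3, a_1 = -2.
Setting the coefficient of each power of x to zero and solving order by order (substituting the coefficients already found):
  x^0: 2 a_2 - a_0 = 0  ->  2 a_2 = a_0 = 3  ->  a_2 = 3/2
  x^1: 6 a_3 = 0  ->  a_3 = 0
  x^2: 12 a_4 + a_2 + 2 a_0 = 0  ->  12 a_4 = -a_2 - 2 a_0 = -15/2  ->  a_4 = -5/8
  x^3: 20 a_5 + 2 a_3 + 2 a_1 = 0  ->  20 a_5 = -2 a_3 - 2 a_1 = 4  ->  a_5 = 1/5
  x^4: 30 a_6 + 3 a_4 + 2 a_2 = 0  ->  30 a_6 = -3 a_4 - 2 a_2 = -9/8  ->  a_6 = -3/80
Truncated series: y(x) = 3 - 2 x + (3/2) x^2 - (5/8) x^4 + (1/5) x^5 - (3/80) x^6 + O(x^7).

a_0 = 3; a_1 = -2; a_2 = 3/2; a_3 = 0; a_4 = -5/8; a_5 = 1/5; a_6 = -3/80


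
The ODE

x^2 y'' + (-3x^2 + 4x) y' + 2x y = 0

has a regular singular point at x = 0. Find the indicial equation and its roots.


Divide by x^2 to reach normal form y'' + P_1(x) y' + P_2(x) y = 0 with P_1(x) = -3 + 4/x and P_2(x) = 2/x.
x = 0 is a singular point because the y'-coefficient -3 + 4/x has a pole at x = 0 and the y-coefficient 2/x has a pole at x = 0.
It is a regular singular point because x P_1(x) = p(x) = 4 - 3x and x^2 P_2(x) = q(x) = 2x are polynomials, hence analytic at x = 0.
p(0) = 4,  q(0) = 0.
Indicial equation: r(r-1) + p(0) r + q(0) = 0, i.e. r^2 + (p(0) - 1) r + q(0) = 0, i.e. r^2 + 3 r = 0.
Discriminant: (3)^2 - 4(0) = 9, so r = (-3 ± 3)/2.
Solving: r_1 = 0, r_2 = -3.

indicial: r^2 + 3 r = 0; roots r_1 = 0, r_2 = -3


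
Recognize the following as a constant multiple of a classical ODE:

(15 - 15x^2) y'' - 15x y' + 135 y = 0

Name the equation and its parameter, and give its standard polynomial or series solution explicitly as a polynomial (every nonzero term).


All three coefficients share the factor 15; dividing through by 15 gives  (1 - x^2) y'' - x y' + 9 y = 0.
This matches the Chebyshev equation (1 - x^2) y'' - x y' + n^2 y = 0 (note the -x y' term, not -2x y') with n^2 = 9, so n = 3; the polynomial solution is T_3(x).
With y = sum_k a_k x^k, matching x^k gives (k+2)(k+1) a_{k+2} = (k^2 - n^2) a_k = (k - 3)(k + 3) a_k. The right side vanishes at k = 3, so the series with the parity of 3 terminates at degree 3.
Standard normalization: leading coefficient of T_n is 2^(n-1), so a_3 = 2^2 = 4. Work downward with a_k = (k+1)(k+2) a_{k+2} / ((k - 3)(k + 3)):
  a_1 = (2)(3)(4) / ((1 - 3)(1 + 3)) = 24/(-8) = -3
Hence T_3(x) = 4 x^3 - 3 x.

T_3(x); series = 4 x^3 - 3 x


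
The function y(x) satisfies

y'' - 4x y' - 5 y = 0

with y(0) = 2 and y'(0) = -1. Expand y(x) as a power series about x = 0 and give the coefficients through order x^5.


Ansatz: y(x) = sum_{n>=0} a_n x^n, so y'(x) = sum_{n>=1} n a_n x^(n-1) and y''(x) = sum_{n>=2} n(n-1) a_n x^(n-2).
Substitute into P(x) y'' + Q(x) y' + R(x) y = 0 with P(x) = 1, Q(x) = -4x, R(x) = -5, and match powers of x.
Initial conditions: a_0 = 2, a_1 = -1.
Setting the coefficient of each power of x to zero and solving order by order (substituting the coefficients already found):
  x^0: 2 a_2 - 5 a_0 = 0  ->  2 a_2 = 5 a_0 = 10  ->  a_2 = 5
  x^1: 6 a_3 - 9 a_1 = 0  ->  6 a_3 = 9 a_1 = -9  ->  a_3 = -3/2
  x^2: 12 a_4 - 13 a_2 = 0  ->  12 a_4 = 13 a_2 = 65  ->  a_4 = 65/12
  x^3: 20 a_5 - 17 a_3 = 0  ->  20 a_5 = 17 a_3 = -51/2  ->  a_5 = -51/40
Truncated series: y(x) = 2 - x + 5 x^2 - (3/2) x^3 + (65/12) x^4 - (51/40) x^5 + O(x^6).

a_0 = 2; a_1 = -1; a_2 = 5; a_3 = -3/2; a_4 = 65/12; a_5 = -51/40


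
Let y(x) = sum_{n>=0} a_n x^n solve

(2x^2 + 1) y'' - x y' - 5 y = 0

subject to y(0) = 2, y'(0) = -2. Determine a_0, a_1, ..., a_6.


Ansatz: y(x) = sum_{n>=0} a_n x^n, so y'(x) = sum_{n>=1} n a_n x^(n-1) and y''(x) = sum_{n>=2} n(n-1) a_n x^(n-2).
Substitute into P(x) y'' + Q(x) y' + R(x) y = 0 with P(x) = 2x^2 + 1, Q(x) = -x, R(x) = -5, and match powers of x.
Initial conditions: a_0 = 2, a_1 = -2.
Setting the coefficient of each power of x to zero and solving order by order (substituting the coefficients already found):
  x^0: 2 a_2 - 5 a_0 = 0  ->  2 a_2 = 5 a_0 = 10  ->  a_2 = 5
  x^1: 6 a_3 - 6 a_1 = 0  ->  6 a_3 = 6 a_1 = -12  ->  a_3 = -2
  x^2: 12 a_4 - 3 a_2 = 0  ->  12 a_4 = 3 a_2 = 15  ->  a_4 = 5/4
  x^3: 20 a_5 + 4 a_3 = 0  ->  20 a_5 = -4 a_3 = 8  ->  a_5 = 2/5
  x^4: 30 a_6 + 15 a_4 = 0  ->  30 a_6 = -15 a_4 = -75/4  ->  a_6 = -5/8
Truncated series: y(x) = 2 - 2 x + 5 x^2 - 2 x^3 + (5/4) x^4 + (2/5) x^5 - (5/8) x^6 + O(x^7).

a_0 = 2; a_1 = -2; a_2 = 5; a_3 = -2; a_4 = 5/4; a_5 = 2/5; a_6 = -5/8


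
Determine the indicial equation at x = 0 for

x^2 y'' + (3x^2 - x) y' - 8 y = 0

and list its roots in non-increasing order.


Divide by x^2 to reach normal form y'' + P_1(x) y' + P_2(x) y = 0 with P_1(x) = 3 - 1/x and P_2(x) = -8/x^2.
x = 0 is a singular point because the y'-coefficient 3 - 1/x has a pole at x = 0 and the y-coefficient -8/x^2 has a pole at x = 0.
It is a regular singular point because x P_1(x) = p(x) = 3x - 1 and x^2 P_2(x) = q(x) = -8 are polynomials, hence analytic at x = 0.
p(0) = -1,  q(0) = -8.
Indicial equation: r(r-1) + p(0) r + q(0) = 0, i.e. r^2 + (p(0) - 1) r + q(0) = 0, i.e. r^2 - 2 r - 8 = 0.
Discriminant: (-2)^2 - 4(-8) = 36, so r = (2 ± 6)/2.
Solving: r_1 = 4, r_2 = -2.

indicial: r^2 - 2 r - 8 = 0; roots r_1 = 4, r_2 = -2


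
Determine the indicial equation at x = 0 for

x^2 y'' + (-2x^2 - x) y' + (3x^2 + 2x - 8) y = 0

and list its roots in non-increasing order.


Divide by x^2 to reach normal form y'' + P_1(x) y' + P_2(x) y = 0 with P_1(x) = -2 - 1/x and P_2(x) = 3 + 2/x - 8/x^2.
x = 0 is a singular point because the y'-coefficient -2 - 1/x has a pole at x = 0 and the y-coefficient 3 + 2/x - 8/x^2 has a pole at x = 0.
It is a regular singular point because x P_1(x) = p(x) = -2x - 1 and x^2 P_2(x) = q(x) = 3x^2 + 2x - 8 are polynomials, hence analytic at x = 0.
p(0) = -1,  q(0) = -8.
Indicial equation: r(r-1) + p(0) r + q(0) = 0, i.e. r^2 + (p(0) - 1) r + q(0) = 0, i.e. r^2 - 2 r - 8 = 0.
Discriminant: (-2)^2 - 4(-8) = 36, so r = (2 ± 6)/2.
Solving: r_1 = 4, r_2 = -2.

indicial: r^2 - 2 r - 8 = 0; roots r_1 = 4, r_2 = -2


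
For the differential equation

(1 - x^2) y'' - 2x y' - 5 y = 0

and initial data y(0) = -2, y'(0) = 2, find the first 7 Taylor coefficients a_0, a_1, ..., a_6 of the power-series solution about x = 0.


Ansatz: y(x) = sum_{n>=0} a_n x^n, so y'(x) = sum_{n>=1} n a_n x^(n-1) and y''(x) = sum_{n>=2} n(n-1) a_n x^(n-2).
Substitute into P(x) y'' + Q(x) y' + R(x) y = 0 with P(x) = 1 - x^2, Q(x) = -2x, R(x) = -5, and match powers of x.
Initial conditions: a_0 = -2, a_1 = 2.
Setting the coefficient of each power of x to zero and solving order by order (substituting the coefficients already found):
  x^0: 2 a_2 - 5 a_0 = 0  ->  2 a_2 = 5 a_0 = -10  ->  a_2 = -5
  x^1: 6 a_3 - 7 a_1 = 0  ->  6 a_3 = 7 a_1 = 14  ->  a_3 = 7/3
  x^2: 12 a_4 - 11 a_2 = 0  ->  12 a_4 = 11 a_2 = -55  ->  a_4 = -55/12
  x^3: 20 a_5 - 17 a_3 = 0  ->  20 a_5 = 17 a_3 = 119/3  ->  a_5 = 119/60
  x^4: 30 a_6 - 25 a_4 = 0  ->  30 a_6 = 25 a_4 = -1375/12  ->  a_6 = -275/72
Truncated series: y(x) = -2 + 2 x - 5 x^2 + (7/3) x^3 - (55/12) x^4 + (119/60) x^5 - (275/72) x^6 + O(x^7).

a_0 = -2; a_1 = 2; a_2 = -5; a_3 = 7/3; a_4 = -55/12; a_5 = 119/60; a_6 = -275/72


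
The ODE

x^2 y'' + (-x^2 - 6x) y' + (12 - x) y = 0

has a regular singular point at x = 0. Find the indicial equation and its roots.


Divide by x^2 to reach normal form y'' + P_1(x) y' + P_2(x) y = 0 with P_1(x) = -1 - 6/x and P_2(x) = -1/x + 12/x^2.
x = 0 is a singular point because the y'-coefficient -1 - 6/x has a pole at x = 0 and the y-coefficient -1/x + 12/x^2 has a pole at x = 0.
It is a regular singular point because x P_1(x) = p(x) = -x - 6 and x^2 P_2(x) = q(x) = 12 - x are polynomials, hence analytic at x = 0.
p(0) = -6,  q(0) = 12.
Indicial equation: r(r-1) + p(0) r + q(0) = 0, i.e. r^2 + (p(0) - 1) r + q(0) = 0, i.e. r^2 - 7 r + 12 = 0.
Discriminant: (-7)^2 - 4(12) = 1, so r = (7 ± 1)/2.
Solving: r_1 = 4, r_2 = 3.

indicial: r^2 - 7 r + 12 = 0; roots r_1 = 4, r_2 = 3


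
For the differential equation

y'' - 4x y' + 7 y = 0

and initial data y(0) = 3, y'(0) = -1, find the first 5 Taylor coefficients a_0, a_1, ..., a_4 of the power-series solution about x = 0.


Ansatz: y(x) = sum_{n>=0} a_n x^n, so y'(x) = sum_{n>=1} n a_n x^(n-1) and y''(x) = sum_{n>=2} n(n-1) a_n x^(n-2).
Substitute into P(x) y'' + Q(x) y' + R(x) y = 0 with P(x) = 1, Q(x) = -4x, R(x) = 7, and match powers of x.
Initial conditions: a_0 = 3, a_1 = -1.
Setting the coefficient of each power of x to zero and solving order by order (substituting the coefficients already found):
  x^0: 2 a_2 + 7 a_0 = 0  ->  2 a_2 = -7 a_0 = -21  ->  a_2 = -21/2
  x^1: 6 a_3 + 3 a_1 = 0  ->  6 a_3 = -3 a_1 = 3  ->  a_3 = 1/2
  x^2: 12 a_4 - a_2 = 0  ->  12 a_4 = a_2 = -21/2  ->  a_4 = -7/8
Truncated series: y(x) = 3 - x - (21/2) x^2 + (1/2) x^3 - (7/8) x^4 + O(x^5).

a_0 = 3; a_1 = -1; a_2 = -21/2; a_3 = 1/2; a_4 = -7/8


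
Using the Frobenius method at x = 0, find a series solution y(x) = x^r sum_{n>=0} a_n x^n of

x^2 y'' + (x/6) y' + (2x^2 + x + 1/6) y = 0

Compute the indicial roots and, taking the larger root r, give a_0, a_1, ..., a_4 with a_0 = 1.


Write in Frobenius form y'' + (p(x)/x) y' + (q(x)/x^2) y = 0:
  p(x) = 1/6,  q(x) = 2x^2 + x + 1/6.
Indicial equation: r(r-1) + (1/6) r + (1/6) = 0 -> roots r_1 = 1/2, r_2 = 1/3.
Take r = r_1 = 1/2. Let y(x) = x^r sum_{n>=0} a_n x^n with a_0 = 1.
Substitute y = x^r sum a_n x^n and match x^{r+n}. The recurrence is
  D(n) a_n + 1 a_{n-1} + 2 a_{n-2} = 0,  where D(n) = (r+n)(r+n-1) + (1/6)(r+n) + (1/6).
  a_n = [-1 a_{n-1} - 2 a_{n-2}] / D(n).
Since the indicial polynomial factors as (r - r_1)(r - r_2), D(n) = (r_1 + n - r_1)(r_1 + n - r_2) = n(n + 1/6).
Evaluating step by step (a_0 = 1):
  n = 1: D(1) = 1(1 + 1/6) = 7/6; numerator = -1(1) = -1; a_1 = (-1)/(7/6) = -6/7
  n = 2: D(2) = 2(2 + 1/6) = 13/3; numerator = -1(-6/7) - 2(1) = -8/7; a_2 = (-8/7)/(13/3) = -24/91
  n = 3: D(3) = 3(3 + 1/6) = 19/2; numerator = -1(-24/91) - 2(-6/7) = 180/91; a_3 = (180/91)/(19/2) = 360/1729
  n = 4: D(4) = 4(4 + 1/6) = 50/3; numerator = -1(360/1729) - 2(-24/91) = 552/1729; a_4 = (552/1729)/(50/3) = 828/43225

r = 1/2; a_0 = 1; a_1 = -6/7; a_2 = -24/91; a_3 = 360/1729; a_4 = 828/43225


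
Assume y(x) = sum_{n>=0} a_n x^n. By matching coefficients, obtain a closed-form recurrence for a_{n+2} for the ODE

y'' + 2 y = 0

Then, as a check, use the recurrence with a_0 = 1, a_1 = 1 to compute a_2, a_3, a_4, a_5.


Substitute y = sum_n a_n x^n into y'' + (const) y = 0.
y''(x) = sum_{n>=0} (n+2)(n+1) a_{n+2} x^n.
The ODE becomes sum_n [(n+2)(n+1) a_{n+2} + 2 a_n] x^n = 0.
Setting each coefficient to zero gives the recurrence:
  (n+2)(n+1) a_{n+2} + 2 a_n = 0,
  a_{n+2} = -2 / ((n+1)(n+2)) a_n.

Check with a_0 = 1, a_1 = 1 (apply the recurrence for n = 0, 1, 2, 3): a_0 = 1, a_1 = 1, a_2 = -1, a_3 = -1/3, a_4 = 1/6, a_5 = 1/30.

a_{n+2} = -2/((n+1)(n+2)) * a_n; check: a_0 = 1, a_1 = 1, a_2 = -1, a_3 = -1/3, a_4 = 1/6, a_5 = 1/30


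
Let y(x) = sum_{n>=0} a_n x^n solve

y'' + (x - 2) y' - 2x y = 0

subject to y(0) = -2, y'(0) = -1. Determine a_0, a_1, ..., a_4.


Ansatz: y(x) = sum_{n>=0} a_n x^n, so y'(x) = sum_{n>=1} n a_n x^(n-1) and y''(x) = sum_{n>=2} n(n-1) a_n x^(n-2).
Substitute into P(x) y'' + Q(x) y' + R(x) y = 0 with P(x) = 1, Q(x) = x - 2, R(x) = -2x, and match powers of x.
Initial conditions: a_0 = -2, a_1 = -1.
Setting the coefficient of each power of x to zero and solving order by order (substituting the coefficients already found):
  x^0: 2 a_2 - 2 a_1 = 0  ->  2 a_2 = 2 a_1 = -2  ->  a_2 = -1
  x^1: 6 a_3 - 4 a_2 + a_1 - 2 a_0 = 0  ->  6 a_3 = 4 a_2 - a_1 + 2 a_0 = -7  ->  a_3 = -7/6
  x^2: 12 a_4 - 6 a_3 + 2 a_2 - 2 a_1 = 0  ->  12 a_4 = 6 a_3 - 2 a_2 + 2 a_1 = -7  ->  a_4 = -7/12
Truncated series: y(x) = -2 - x - x^2 - (7/6) x^3 - (7/12) x^4 + O(x^5).

a_0 = -2; a_1 = -1; a_2 = -1; a_3 = -7/6; a_4 = -7/12


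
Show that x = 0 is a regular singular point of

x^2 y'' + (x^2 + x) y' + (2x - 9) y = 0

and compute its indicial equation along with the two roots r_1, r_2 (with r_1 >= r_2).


Divide by x^2 to reach normal form y'' + P_1(x) y' + P_2(x) y = 0 with P_1(x) = 1 + 1/x and P_2(x) = 2/x - 9/x^2.
x = 0 is a singular point because the y'-coefficient 1 + 1/x has a pole at x = 0 and the y-coefficient 2/x - 9/x^2 has a pole at x = 0.
It is a regular singular point because x P_1(x) = p(x) = x + 1 and x^2 P_2(x) = q(x) = 2x - 9 are polynomials, hence analytic at x = 0.
p(0) = 1,  q(0) = -9.
Indicial equation: r(r-1) + p(0) r + q(0) = 0, i.e. r^2 + (p(0) - 1) r + q(0) = 0, i.e. r^2 - 9 = 0.
Discriminant: (0)^2 - 4(-9) = 36, so r = (0 ± 6)/2.
Solving: r_1 = 3, r_2 = -3.

indicial: r^2 - 9 = 0; roots r_1 = 3, r_2 = -3


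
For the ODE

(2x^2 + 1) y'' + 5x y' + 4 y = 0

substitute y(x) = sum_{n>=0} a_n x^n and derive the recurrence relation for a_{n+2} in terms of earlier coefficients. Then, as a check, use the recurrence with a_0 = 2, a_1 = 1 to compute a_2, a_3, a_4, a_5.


Substitute y = sum_n a_n x^n.
(1 + 2 x^2) y'' contributes (n+2)(n+1) a_{n+2} + 2 n(n-1) a_n at x^n.
5 x y'(x) contributes 5 n a_n at x^n.
4 y(x) contributes 4 a_n at x^n.
Matching x^n: (n+2)(n+1) a_{n+2} + (2 n(n-1) + 5 n + 4) a_n = 0.
Thus a_{n+2} = (-2 n(n-1) - 5 n - 4) / ((n+1)(n+2)) * a_n.

Check with a_0 = 2, a_1 = 1 (apply the recurrence for n = 0, 1, 2, 3): a_0 = 2, a_1 = 1, a_2 = -4, a_3 = -3/2, a_4 = 6, a_5 = 93/40.

a_(n+2) = (-2 n(n-1) - 5 n - 4) / ((n+1)(n+2)) * a_n; check: a_0 = 2, a_1 = 1, a_2 = -4, a_3 = -3/2, a_4 = 6, a_5 = 93/40


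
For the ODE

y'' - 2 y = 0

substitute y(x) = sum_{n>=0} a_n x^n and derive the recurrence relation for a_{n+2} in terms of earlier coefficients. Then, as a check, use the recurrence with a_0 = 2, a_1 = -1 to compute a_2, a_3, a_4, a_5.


Substitute y = sum_n a_n x^n into y'' + (const) y = 0.
y''(x) = sum_{n>=0} (n+2)(n+1) a_{n+2} x^n.
The ODE becomes sum_n [(n+2)(n+1) a_{n+2} - 2 a_n] x^n = 0.
Setting each coefficient to zero gives the recurrence:
  (n+2)(n+1) a_{n+2} - 2 a_n = 0,
  a_{n+2} = 2 / ((n+1)(n+2)) a_n.

Check with a_0 = 2, a_1 = -1 (apply the recurrence for n = 0, 1, 2, 3): a_0 = 2, a_1 = -1, a_2 = 2, a_3 = -1/3, a_4 = 1/3, a_5 = -1/30.

a_{n+2} = 2/((n+1)(n+2)) * a_n; check: a_0 = 2, a_1 = -1, a_2 = 2, a_3 = -1/3, a_4 = 1/3, a_5 = -1/30


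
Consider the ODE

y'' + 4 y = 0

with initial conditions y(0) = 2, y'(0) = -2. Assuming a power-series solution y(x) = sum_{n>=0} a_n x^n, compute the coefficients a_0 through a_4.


Ansatz: y(x) = sum_{n>=0} a_n x^n, so y'(x) = sum_{n>=1} n a_n x^(n-1) and y''(x) = sum_{n>=2} n(n-1) a_n x^(n-2).
Substitute into P(x) y'' + Q(x) y' + R(x) y = 0 with P(x) = 1, Q(x) = 0, R(x) = 4, and match powers of x.
Initial conditions: a_0 = 2, a_1 = -2.
Setting the coefficient of each power of x to zero and solving order by order (substituting the coefficients already found):
  x^0: 2 a_2 + 4 a_0 = 0  ->  2 a_2 = -4 a_0 = -8  ->  a_2 = -4
  x^1: 6 a_3 + 4 a_1 = 0  ->  6 a_3 = -4 a_1 = 8  ->  a_3 = 4/3
  x^2: 12 a_4 + 4 a_2 = 0  ->  12 a_4 = -4 a_2 = 16  ->  a_4 = 4/3
Truncated series: y(x) = 2 - 2 x - 4 x^2 + (4/3) x^3 + (4/3) x^4 + O(x^5).

a_0 = 2; a_1 = -2; a_2 = -4; a_3 = 4/3; a_4 = 4/3


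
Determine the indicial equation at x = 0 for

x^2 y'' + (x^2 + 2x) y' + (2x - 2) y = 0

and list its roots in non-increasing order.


Divide by x^2 to reach normal form y'' + P_1(x) y' + P_2(x) y = 0 with P_1(x) = 1 + 2/x and P_2(x) = 2/x - 2/x^2.
x = 0 is a singular point because the y'-coefficient 1 + 2/x has a pole at x = 0 and the y-coefficient 2/x - 2/x^2 has a pole at x = 0.
It is a regular singular point because x P_1(x) = p(x) = x + 2 and x^2 P_2(x) = q(x) = 2x - 2 are polynomials, hence analytic at x = 0.
p(0) = 2,  q(0) = -2.
Indicial equation: r(r-1) + p(0) r + q(0) = 0, i.e. r^2 + (p(0) - 1) r + q(0) = 0, i.e. r^2 + 1 r - 2 = 0.
Discriminant: (1)^2 - 4(-2) = 9, so r = (-1 ± 3)/2.
Solving: r_1 = 1, r_2 = -2.

indicial: r^2 + 1 r - 2 = 0; roots r_1 = 1, r_2 = -2


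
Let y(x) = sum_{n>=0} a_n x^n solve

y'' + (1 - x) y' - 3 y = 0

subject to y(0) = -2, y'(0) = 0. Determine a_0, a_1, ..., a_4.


Ansatz: y(x) = sum_{n>=0} a_n x^n, so y'(x) = sum_{n>=1} n a_n x^(n-1) and y''(x) = sum_{n>=2} n(n-1) a_n x^(n-2).
Substitute into P(x) y'' + Q(x) y' + R(x) y = 0 with P(x) = 1, Q(x) = 1 - x, R(x) = -3, and match powers of x.
Initial conditions: a_0 = -2, a_1 = 0.
Setting the coefficient of each power of x to zero and solving order by order (substituting the coefficients already found):
  x^0: 2 a_2 + a_1 - 3 a_0 = 0  ->  2 a_2 = -a_1 + 3 a_0 = -6  ->  a_2 = -3
  x^1: 6 a_3 + 2 a_2 - 4 a_1 = 0  ->  6 a_3 = -2 a_2 + 4 a_1 = 6  ->  a_3 = 1
  x^2: 12 a_4 + 3 a_3 - 5 a_2 = 0  ->  12 a_4 = -3 a_3 + 5 a_2 = -18  ->  a_4 = -3/2
Truncated series: y(x) = -2 - 3 x^2 + x^3 - (3/2) x^4 + O(x^5).

a_0 = -2; a_1 = 0; a_2 = -3; a_3 = 1; a_4 = -3/2


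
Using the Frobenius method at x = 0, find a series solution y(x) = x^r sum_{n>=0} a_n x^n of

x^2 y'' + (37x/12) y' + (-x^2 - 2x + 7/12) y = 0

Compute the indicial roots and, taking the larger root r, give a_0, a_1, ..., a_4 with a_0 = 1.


Write in Frobenius form y'' + (p(x)/x) y' + (q(x)/x^2) y = 0:
  p(x) = 37/12,  q(x) = -x^2 - 2x + 7/12.
Indicial equation: r(r-1) + (37/12) r + (7/12) = 0 -> roots r_1 = -1/3, r_2 = -7/4.
Take r = r_1 = -1/3. Let y(x) = x^r sum_{n>=0} a_n x^n with a_0 = 1.
Substitute y = x^r sum a_n x^n and match x^{r+n}. The recurrence is
  D(n) a_n - 2 a_{n-1} - 1 a_{n-2} = 0,  where D(n) = (r+n)(r+n-1) + (37/12)(r+n) + (7/12).
  a_n = [2 a_{n-1} + 1 a_{n-2}] / D(n).
Since the indicial polynomial factors as (r - r_1)(r - r_2), D(n) = (r_1 + n - r_1)(r_1 + n - r_2) = n(n + 17/12).
Evaluating step by step (a_0 = 1):
  n = 1: D(1) = 1(1 + 17/12) = 29/12; numerator = 2(1) = 2; a_1 = (2)/(29/12) = 24/29
  n = 2: D(2) = 2(2 + 17/12) = 41/6; numerator = 2(24/29) + 1(1) = 77/29; a_2 = (77/29)/(41/6) = 462/1189
  n = 3: D(3) = 3(3 + 17/12) = 53/4; numerator = 2(462/1189) + 1(24/29) = 1908/1189; a_3 = (1908/1189)/(53/4) = 144/1189
  n = 4: D(4) = 4(4 + 17/12) = 65/3; numerator = 2(144/1189) + 1(462/1189) = 750/1189; a_4 = (750/1189)/(65/3) = 450/15457

r = -1/3; a_0 = 1; a_1 = 24/29; a_2 = 462/1189; a_3 = 144/1189; a_4 = 450/15457


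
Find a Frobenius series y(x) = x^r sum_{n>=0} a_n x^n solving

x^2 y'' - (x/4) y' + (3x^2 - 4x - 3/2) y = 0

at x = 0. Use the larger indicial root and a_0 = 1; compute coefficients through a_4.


Write in Frobenius form y'' + (p(x)/x) y' + (q(x)/x^2) y = 0:
  p(x) = -1/4,  q(x) = 3x^2 - 4x - 3/2.
Indicial equation: r(r-1) + (-1/4) r + (-3/2) = 0 -> roots r_1 = 2, r_2 = -3/4.
Take r = r_1 = 2. Let y(x) = x^r sum_{n>=0} a_n x^n with a_0 = 1.
Substitute y = x^r sum a_n x^n and match x^{r+n}. The recurrence is
  D(n) a_n - 4 a_{n-1} + 3 a_{n-2} = 0,  where D(n) = (r+n)(r+n-1) + (-1/4)(r+n) + (-3/2).
  a_n = [4 a_{n-1} - 3 a_{n-2}] / D(n).
Since the indicial polynomial factors as (r - r_1)(r - r_2), D(n) = (r_1 + n - r_1)(r_1 + n - r_2) = n(n + 11/4).
Evaluating step by step (a_0 = 1):
  n = 1: D(1) = 1(1 + 11/4) = 15/4; numerator = 4(1) = 4; a_1 = (4)/(15/4) = 16/15
  n = 2: D(2) = 2(2 + 11/4) = 19/2; numerator = 4(16/15) - 3(1) = 19/15; a_2 = (19/15)/(19/2) = 2/15
  n = 3: D(3) = 3(3 + 11/4) = 69/4; numerator = 4(2/15) - 3(16/15) = -8/3; a_3 = (-8/3)/(69/4) = -32/207
  n = 4: D(4) = 4(4 + 11/4) = 27; numerator = 4(-32/207) - 3(2/15) = -1054/1035; a_4 = (-1054/1035)/(27) = -1054/27945

r = 2; a_0 = 1; a_1 = 16/15; a_2 = 2/15; a_3 = -32/207; a_4 = -1054/27945
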